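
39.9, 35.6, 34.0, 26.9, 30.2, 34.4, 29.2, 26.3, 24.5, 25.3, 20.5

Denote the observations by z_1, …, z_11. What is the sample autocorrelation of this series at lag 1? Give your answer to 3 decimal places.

0.469

Mean z̄ = (39.9 + 35.6 + 34.0 + 26.9 + 30.2 + 34.4 + 29.2 + 26.3 + 24.5 + 25.3 + 20.5)/11 = 29.7091
Numerator Σ_{t=1}^{10}(z_t−z̄)(z_{t+1}−z̄) = 154.8581
Denominator Σ(z_t−z̄)² = 330.3691
r_1 = 154.8581 / 330.3691 = 0.469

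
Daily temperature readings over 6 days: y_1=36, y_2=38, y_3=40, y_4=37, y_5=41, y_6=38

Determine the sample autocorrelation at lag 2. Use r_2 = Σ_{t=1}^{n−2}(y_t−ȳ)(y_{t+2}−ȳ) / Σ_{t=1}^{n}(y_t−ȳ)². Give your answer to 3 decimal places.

Mean ȳ = (36 + 38 + 40 + 37 + 41 + 38)/6 = 38.3333
Deviations from mean: -2.3333, -0.3333, 1.6667, -1.3333, 2.6667, -0.3333
Σ(y_t−ȳ)(y_{t+2}−ȳ) = (-3.8889) + (0.4444) + (4.4444) + (0.4444) = 1.4444
Denominator Σ(y_t−ȳ)² = 17.3333
r_2 = 1.4444 / 17.3333 = 0.083

0.083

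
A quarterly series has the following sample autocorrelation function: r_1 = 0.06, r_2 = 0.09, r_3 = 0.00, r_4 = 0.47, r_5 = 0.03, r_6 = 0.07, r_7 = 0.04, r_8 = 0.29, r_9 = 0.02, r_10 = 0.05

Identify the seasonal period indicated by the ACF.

4

The largest autocorrelation is r_4 = 0.47, with a weaker echo at lag 8 (0.29); the remaining lags stay at or below 0.09.
The dominant spike at lag 4 indicates a seasonal period of 4.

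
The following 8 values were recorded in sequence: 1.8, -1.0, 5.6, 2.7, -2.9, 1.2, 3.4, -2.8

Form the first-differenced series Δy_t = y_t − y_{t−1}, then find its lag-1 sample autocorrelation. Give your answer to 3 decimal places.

-0.314

First differences Δy: -2.8, 6.6, -2.9, -5.6, 4.1, 2.2, -6.2
Mean of differences = -0.6571
Numerator Σ(Δy_t−Δȳ)(Δy_{t+1}−Δȳ) = -46.5004
Denominator Σ(Δy_t−Δȳ)² = 148.2371
r_1(Δy) = -46.5004 / 148.2371 = -0.314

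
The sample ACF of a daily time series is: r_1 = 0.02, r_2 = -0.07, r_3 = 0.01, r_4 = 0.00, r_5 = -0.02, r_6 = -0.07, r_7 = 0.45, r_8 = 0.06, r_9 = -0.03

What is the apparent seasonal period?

The largest autocorrelation is r_7 = 0.45; the remaining lags stay at or below 0.06.
The dominant spike at lag 7 indicates a seasonal period of 7.

7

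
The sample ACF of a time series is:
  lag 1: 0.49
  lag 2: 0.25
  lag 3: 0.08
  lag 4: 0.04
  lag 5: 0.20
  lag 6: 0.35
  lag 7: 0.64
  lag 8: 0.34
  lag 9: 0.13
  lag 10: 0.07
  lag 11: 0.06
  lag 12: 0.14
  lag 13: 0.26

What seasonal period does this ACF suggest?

The largest autocorrelation is r_7 = 0.64; the remaining lags stay at or below 0.49. The elevated value at lag 1 (0.49), dropping to 0.25 at lag 2, reflects decaying short-term dependence rather than seasonality.
The dominant spike at lag 7 indicates a seasonal period of 7.

7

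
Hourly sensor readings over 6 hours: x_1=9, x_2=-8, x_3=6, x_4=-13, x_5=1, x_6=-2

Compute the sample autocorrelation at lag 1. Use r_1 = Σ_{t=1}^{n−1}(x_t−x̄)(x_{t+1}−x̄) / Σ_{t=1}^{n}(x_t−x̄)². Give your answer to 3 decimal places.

Mean x̄ = (9 − 8 + 6 − 13 + 1 − 2)/6 = -1.1667
Deviations from mean: 10.1667, -6.8333, 7.1667, -11.8333, 2.1667, -0.8333
Σ(x_t−x̄)(x_{t+1}−x̄) = (-69.4722) + (-48.9722) + (-84.8056) + (-25.6389) + (-1.8056) = -230.6944
Denominator Σ(x_t−x̄)² = 346.8333
r_1 = -230.6944 / 346.8333 = -0.665

-0.665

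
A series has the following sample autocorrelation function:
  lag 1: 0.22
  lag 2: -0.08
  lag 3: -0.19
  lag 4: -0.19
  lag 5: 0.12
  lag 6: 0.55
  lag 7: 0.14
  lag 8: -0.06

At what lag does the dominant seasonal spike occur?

The largest autocorrelation is r_6 = 0.55; the remaining lags stay at or below 0.22.
The dominant spike at lag 6 indicates a seasonal period of 6.

6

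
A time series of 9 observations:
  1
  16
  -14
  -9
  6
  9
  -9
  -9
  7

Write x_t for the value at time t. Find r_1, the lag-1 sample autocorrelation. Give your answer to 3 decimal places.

Mean x̄ = (1 + 16 − 14 − 9 + 6 + 9 − 9 − 9 + 7)/9 = -0.2222
Numerator Σ_{t=1}^{8}(x_t−x̄)(x_{t+1}−x̄) = -147.2716
Denominator Σ(x_t−x̄)² = 861.5556
r_1 = -147.2716 / 861.5556 = -0.171

-0.171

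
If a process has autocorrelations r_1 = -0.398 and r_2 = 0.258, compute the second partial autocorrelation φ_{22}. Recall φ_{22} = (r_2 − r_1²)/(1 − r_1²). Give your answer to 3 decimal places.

0.118

φ_{22} = (r_2 − r_1²) / (1 − r_1²)
r_1² = (-0.398)² = 0.158404
Numerator = 0.258 − 0.1584 = 0.0996; denominator = 1 − 0.1584 = 0.8416
φ_{22} = 0.0996 / 0.8416 = 0.118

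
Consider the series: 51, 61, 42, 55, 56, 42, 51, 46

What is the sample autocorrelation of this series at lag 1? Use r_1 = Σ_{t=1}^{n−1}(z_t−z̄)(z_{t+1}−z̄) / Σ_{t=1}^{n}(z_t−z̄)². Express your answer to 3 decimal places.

-0.462

Mean z̄ = (51 + 61 + 42 + 55 + 56 + 42 + 51 + 46)/8 = 50.5000
Deviations from mean: 0.5000, 10.5000, -8.5000, 4.5000, 5.5000, -8.5000, 0.5000, -4.5000
Σ(z_t−z̄)(z_{t+1}−z̄) = (5.2500) + (-89.2500) + (-38.2500) + (24.7500) + (-46.7500) + (-4.2500) + (-2.2500) = -150.7500
Denominator Σ(z_t−z̄)² = 326.0000
r_1 = -150.7500 / 326.0000 = -0.462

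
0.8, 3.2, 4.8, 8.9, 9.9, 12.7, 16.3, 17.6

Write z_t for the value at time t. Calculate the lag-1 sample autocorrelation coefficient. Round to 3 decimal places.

Mean z̄ = (0.8 + 3.2 + 4.8 + 8.9 + 9.9 + 12.7 + 16.3 + 17.6)/8 = 9.2750
Deviations from mean: -8.4750, -6.0750, -4.4750, -0.3750, 0.6250, 3.4250, 7.0250, 8.3250
Σ(z_t−z̄)(z_{t+1}−z̄) = (51.4856) + (27.1856) + (1.6781) + (-0.2344) + (2.1406) + (24.0606) + (58.4831) = 164.7994
Denominator Σ(z_t−z̄)² = 259.6750
r_1 = 164.7994 / 259.6750 = 0.635

0.635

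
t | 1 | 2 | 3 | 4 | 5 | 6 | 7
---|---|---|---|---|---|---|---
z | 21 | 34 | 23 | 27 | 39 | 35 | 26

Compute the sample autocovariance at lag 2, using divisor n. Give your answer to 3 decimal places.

Mean z̄ = (21 + 34 + 23 + 27 + 39 + 35 + 26)/7 = 29.2857
Σ_{t=1}^{5}(z_t−z̄)(z_{t+2}−z̄) = -64.7347
γ_2 = -64.7347 / 7 = -9.248

-9.248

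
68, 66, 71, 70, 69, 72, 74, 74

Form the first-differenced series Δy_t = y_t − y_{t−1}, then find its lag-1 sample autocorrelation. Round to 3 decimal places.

-0.478

First differences Δy: -2, 5, -1, -1, 3, 2, 0
Mean of differences = 0.8571
Numerator Σ(Δy_t−Δȳ)(Δy_{t+1}−Δȳ) = -18.5918
Denominator Σ(Δy_t−Δȳ)² = 38.8571
r_1(Δy) = -18.5918 / 38.8571 = -0.478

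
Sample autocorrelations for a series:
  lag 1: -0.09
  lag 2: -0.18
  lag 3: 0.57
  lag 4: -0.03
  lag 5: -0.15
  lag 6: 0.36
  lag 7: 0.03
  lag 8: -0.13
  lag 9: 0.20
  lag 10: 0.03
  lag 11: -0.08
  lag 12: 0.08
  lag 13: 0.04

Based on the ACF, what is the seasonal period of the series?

3

The largest autocorrelation is r_3 = 0.57, with weaker echoes at lags 6 (0.36) and 9 (0.20); the remaining lags stay at or below 0.08.
The dominant spike at lag 3 indicates a seasonal period of 3.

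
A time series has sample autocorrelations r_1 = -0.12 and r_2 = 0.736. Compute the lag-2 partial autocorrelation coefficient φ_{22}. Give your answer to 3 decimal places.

0.732

φ_{22} = (r_2 − r_1²) / (1 − r_1²)
r_1² = (-0.12)² = 0.0144
Numerator = 0.736 − 0.0144 = 0.7216; denominator = 1 − 0.0144 = 0.9856
φ_{22} = 0.7216 / 0.9856 = 0.732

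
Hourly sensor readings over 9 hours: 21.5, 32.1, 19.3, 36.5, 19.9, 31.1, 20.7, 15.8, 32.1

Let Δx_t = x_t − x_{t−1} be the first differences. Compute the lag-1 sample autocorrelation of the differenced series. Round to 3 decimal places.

First differences Δx: 10.6, -12.8, 17.2, -16.6, 11.2, -10.4, -4.9, 16.3
Mean of differences = 1.3250
Numerator Σ(Δx_t−Δx̄)(Δx_{t+1}−Δx̄) = -952.8281
Denominator Σ(Δx_t−Δx̄)² = 1356.8550
r_1(Δx) = -952.8281 / 1356.8550 = -0.702

-0.702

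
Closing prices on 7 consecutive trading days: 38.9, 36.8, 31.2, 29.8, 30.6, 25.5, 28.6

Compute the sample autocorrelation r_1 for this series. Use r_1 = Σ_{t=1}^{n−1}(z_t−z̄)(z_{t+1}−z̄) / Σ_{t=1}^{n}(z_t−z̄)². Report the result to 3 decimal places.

Mean z̄ = (38.9 + 36.8 + 31.2 + 29.8 + 30.6 + 25.5 + 28.6)/7 = 31.6286
Deviations from mean: 7.2714, 5.1714, -0.4286, -1.8286, -1.0286, -6.1286, -3.0286
Numerator Σ_{t=1}^{6}(z_t−z̄)(z_{t+1}−z̄) = 62.9163
Denominator Σ(z_t−z̄)² = 130.9343
r_1 = 62.9163 / 130.9343 = 0.481

0.481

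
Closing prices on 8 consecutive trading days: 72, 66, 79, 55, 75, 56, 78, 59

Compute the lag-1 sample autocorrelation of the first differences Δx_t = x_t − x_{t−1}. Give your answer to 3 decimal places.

-0.875

First differences Δx: -6, 13, -24, 20, -19, 22, -19
Mean of differences = -1.8571
Numerator Σ(Δx_t−Δx̄)(Δx_{t+1}−Δx̄) = -2067.1633
Denominator Σ(Δx_t−Δx̄)² = 2362.8571
r_1(Δx) = -2067.1633 / 2362.8571 = -0.875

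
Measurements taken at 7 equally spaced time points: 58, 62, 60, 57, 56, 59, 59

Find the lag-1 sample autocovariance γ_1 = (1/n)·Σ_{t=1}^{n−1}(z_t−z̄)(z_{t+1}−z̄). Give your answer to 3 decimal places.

0.519

Mean z̄ = (58 + 62 + 60 + 57 + 56 + 59 + 59)/7 = 58.7143
Deviations: -0.7143, 3.2857, 1.2857, -1.7143, -2.7143, 0.2857, 0.2857
Σ_{t=1}^{6}(z_t−z̄)(z_{t+1}−z̄) = 3.6327
γ_1 = 3.6327 / 7 = 0.519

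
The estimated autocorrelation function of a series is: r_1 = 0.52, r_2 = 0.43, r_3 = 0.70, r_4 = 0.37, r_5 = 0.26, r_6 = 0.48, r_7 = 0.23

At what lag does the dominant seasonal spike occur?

The largest autocorrelation is r_3 = 0.70; the remaining lags stay at or below 0.52. The elevated value at lag 1 (0.52), dropping to 0.43 at lag 2, reflects decaying short-term dependence rather than seasonality.
The dominant spike at lag 3 indicates a seasonal period of 3.

3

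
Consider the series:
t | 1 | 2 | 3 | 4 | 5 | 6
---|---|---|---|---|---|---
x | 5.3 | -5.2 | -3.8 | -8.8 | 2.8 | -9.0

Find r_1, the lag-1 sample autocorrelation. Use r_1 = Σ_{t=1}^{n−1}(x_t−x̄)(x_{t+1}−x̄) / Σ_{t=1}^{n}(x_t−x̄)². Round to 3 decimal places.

-0.454

Mean x̄ = (5.3 − 5.2 − 3.8 − 8.8 + 2.8 − 9.0)/6 = -3.1167
Deviations from mean: 8.4167, -2.0833, -0.6833, -5.6833, 5.9167, -5.8833
Σ(x_t−x̄)(x_{t+1}−x̄) = (-17.5347) + (1.4236) + (3.8836) + (-33.6264) + (-34.8097) = -80.6636
Denominator Σ(x_t−x̄)² = 177.5683
r_1 = -80.6636 / 177.5683 = -0.454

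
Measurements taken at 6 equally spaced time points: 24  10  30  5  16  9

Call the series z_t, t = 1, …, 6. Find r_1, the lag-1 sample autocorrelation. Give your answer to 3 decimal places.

Mean z̄ = (24 + 10 + 30 + 5 + 16 + 9)/6 = 15.6667
Deviations from mean: 8.3333, -5.6667, 14.3333, -10.6667, 0.3333, -6.6667
Numerator Σ_{t=1}^{5}(z_t−z̄)(z_{t+1}−z̄) = -287.1111
Denominator Σ(z_t−z̄)² = 465.3333
r_1 = -287.1111 / 465.3333 = -0.617

-0.617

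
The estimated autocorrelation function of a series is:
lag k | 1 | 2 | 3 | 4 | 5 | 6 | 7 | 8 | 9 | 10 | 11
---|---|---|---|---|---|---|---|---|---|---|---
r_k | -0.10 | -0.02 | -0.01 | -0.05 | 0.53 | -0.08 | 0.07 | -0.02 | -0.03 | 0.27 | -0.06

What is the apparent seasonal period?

5

The largest autocorrelation is r_5 = 0.53, with a weaker echo at lag 10 (0.27); the remaining lags stay at or below 0.07.
The dominant spike at lag 5 indicates a seasonal period of 5.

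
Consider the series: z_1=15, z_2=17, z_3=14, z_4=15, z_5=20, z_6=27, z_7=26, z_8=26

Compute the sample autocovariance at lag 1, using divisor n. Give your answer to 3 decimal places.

17.625

Mean z̄ = (15 + 17 + 14 + 15 + 20 + 27 + 26 + 26)/8 = 20.0000
Σ_{t=1}^{7}(z_t−z̄)(z_{t+1}−z̄) = 141.0000
γ_1 = 141.0000 / 8 = 17.625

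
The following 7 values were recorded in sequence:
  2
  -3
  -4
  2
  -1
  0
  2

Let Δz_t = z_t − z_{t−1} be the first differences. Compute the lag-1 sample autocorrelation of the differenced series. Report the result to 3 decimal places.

-0.263

First differences Δz: -5, -1, 6, -3, 1, 2
Mean of differences = 0.0000
Numerator Σ(Δz_t−Δz̄)(Δz_{t+1}−Δz̄) = -20.0000
Denominator Σ(Δz_t−Δz̄)² = 76.0000
r_1(Δz) = -20.0000 / 76.0000 = -0.263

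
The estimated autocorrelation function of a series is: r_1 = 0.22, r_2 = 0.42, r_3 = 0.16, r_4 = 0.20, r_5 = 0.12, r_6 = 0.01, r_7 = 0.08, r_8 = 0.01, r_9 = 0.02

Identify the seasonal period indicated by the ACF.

2

The largest autocorrelation is r_2 = 0.42; the remaining lags stay at or below 0.22.
The dominant spike at lag 2 indicates a seasonal period of 2.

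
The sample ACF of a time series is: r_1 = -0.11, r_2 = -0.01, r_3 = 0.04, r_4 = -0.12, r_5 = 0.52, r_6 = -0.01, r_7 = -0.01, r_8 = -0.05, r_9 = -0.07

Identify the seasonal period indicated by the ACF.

5

The largest autocorrelation is r_5 = 0.52; the remaining lags stay at or below 0.04.
The dominant spike at lag 5 indicates a seasonal period of 5.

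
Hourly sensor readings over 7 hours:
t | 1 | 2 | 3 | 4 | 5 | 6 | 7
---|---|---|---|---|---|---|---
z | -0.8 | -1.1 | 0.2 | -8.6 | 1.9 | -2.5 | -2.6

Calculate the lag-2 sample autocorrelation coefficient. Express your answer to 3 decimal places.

Mean z̄ = (-0.8 − 1.1 + 0.2 − 8.6 + 1.9 − 2.5 − 2.6)/7 = -1.9286
Σ(z_t−z̄)(z_{t+2}−z̄) = (2.4022) + (-5.5278) + (8.1494) + (3.8122) + (-2.5706) = 6.2655
Denominator Σ(z_t−z̄)² = 66.4343
r_2 = 6.2655 / 66.4343 = 0.094

0.094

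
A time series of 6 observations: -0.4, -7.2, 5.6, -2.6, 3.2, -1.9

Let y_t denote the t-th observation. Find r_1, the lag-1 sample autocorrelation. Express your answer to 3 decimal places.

-0.658

Mean ȳ = (-0.4 − 7.2 + 5.6 − 2.6 + 3.2 − 1.9)/6 = -0.5500
Deviations from mean: 0.1500, -6.6500, 6.1500, -2.0500, 3.7500, -1.3500
Numerator Σ_{t=1}^{5}(y_t−ȳ)(y_{t+1}−ȳ) = -67.2525
Denominator Σ(y_t−ȳ)² = 102.1550
r_1 = -67.2525 / 102.1550 = -0.658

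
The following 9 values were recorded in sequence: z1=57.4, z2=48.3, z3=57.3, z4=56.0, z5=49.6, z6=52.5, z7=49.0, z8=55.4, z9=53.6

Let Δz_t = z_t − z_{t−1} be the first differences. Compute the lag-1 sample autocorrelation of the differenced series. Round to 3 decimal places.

First differences Δz: -9.1, 9.0, -1.3, -6.4, 2.9, -3.5, 6.4, -1.8
Mean of differences = -0.4750
Numerator Σ(Δz_t−Δz̄)(Δz_{t+1}−Δz̄) = -144.7631
Denominator Σ(Δz_t−Δz̄)² = 269.5150
r_1(Δz) = -144.7631 / 269.5150 = -0.537

-0.537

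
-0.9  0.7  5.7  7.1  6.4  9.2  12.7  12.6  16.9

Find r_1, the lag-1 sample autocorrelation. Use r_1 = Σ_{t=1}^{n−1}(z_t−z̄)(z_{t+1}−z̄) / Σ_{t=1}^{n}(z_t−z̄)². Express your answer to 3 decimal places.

Mean z̄ = (-0.9 + 0.7 + 5.7 + 7.1 + 6.4 + 9.2 + 12.7 + 12.6 + 16.9)/9 = 7.8222
Numerator Σ_{t=1}^{8}(z_t−z̄)(z_{t+1}−z̄) = 151.2340
Denominator Σ(z_t−z̄)² = 264.7756
r_1 = 151.2340 / 264.7756 = 0.571

0.571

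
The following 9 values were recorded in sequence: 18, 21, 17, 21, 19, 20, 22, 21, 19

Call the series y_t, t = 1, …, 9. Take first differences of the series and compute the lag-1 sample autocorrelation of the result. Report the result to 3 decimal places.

-0.656

First differences Δy: 3, -4, 4, -2, 1, 2, -1, -2
Mean of differences = 0.1250
Numerator Σ(Δy_t−Δȳ)(Δy_{t+1}−Δȳ) = -36.0156
Denominator Σ(Δy_t−Δȳ)² = 54.8750
r_1(Δy) = -36.0156 / 54.8750 = -0.656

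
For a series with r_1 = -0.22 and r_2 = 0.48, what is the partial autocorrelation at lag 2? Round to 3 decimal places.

0.454

φ_{22} = (r_2 − r_1²) / (1 − r_1²)
r_1² = (-0.22)² = 0.0484
Numerator = 0.48 − 0.0484 = 0.4316; denominator = 1 − 0.0484 = 0.9516
φ_{22} = 0.4316 / 0.9516 = 0.454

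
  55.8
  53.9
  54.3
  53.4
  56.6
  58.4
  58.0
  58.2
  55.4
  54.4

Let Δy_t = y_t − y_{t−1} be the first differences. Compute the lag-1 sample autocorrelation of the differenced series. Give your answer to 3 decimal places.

0.127

First differences Δy: -1.9, 0.4, -0.9, 3.2, 1.8, -0.4, 0.2, -2.8, -1.0
Mean of differences = -0.1556
Numerator Σ(Δy_t−Δȳ)(Δy_{t+1}−Δȳ) = 3.4091
Denominator Σ(Δy_t−Δȳ)² = 26.8822
r_1(Δy) = 3.4091 / 26.8822 = 0.127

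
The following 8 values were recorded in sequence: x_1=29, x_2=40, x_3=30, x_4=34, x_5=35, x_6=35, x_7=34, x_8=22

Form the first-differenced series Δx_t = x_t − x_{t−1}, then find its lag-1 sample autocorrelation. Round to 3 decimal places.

-0.375

First differences Δx: 11, -10, 4, 1, 0, -1, -12
Mean of differences = -1.0000
Numerator Σ(Δx_t−Δx̄)(Δx_{t+1}−Δx̄) = -141.0000
Denominator Σ(Δx_t−Δx̄)² = 376.0000
r_1(Δx) = -141.0000 / 376.0000 = -0.375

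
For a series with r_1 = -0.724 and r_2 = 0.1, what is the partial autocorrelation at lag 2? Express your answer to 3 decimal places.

φ_{22} = (r_2 − r_1²) / (1 − r_1²)
r_1² = (-0.724)² = 0.524176
Numerator = 0.1 − 0.5242 = -0.4242; denominator = 1 − 0.5242 = 0.4758
φ_{22} = -0.4242 / 0.4758 = -0.891

-0.891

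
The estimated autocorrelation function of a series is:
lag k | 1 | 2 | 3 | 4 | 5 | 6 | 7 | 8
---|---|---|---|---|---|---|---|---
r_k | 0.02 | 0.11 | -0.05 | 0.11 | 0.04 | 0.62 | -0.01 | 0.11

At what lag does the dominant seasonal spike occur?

6

The largest autocorrelation is r_6 = 0.62; the remaining lags stay at or below 0.11.
The dominant spike at lag 6 indicates a seasonal period of 6.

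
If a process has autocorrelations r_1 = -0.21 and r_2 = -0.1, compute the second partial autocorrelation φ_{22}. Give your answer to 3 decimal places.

φ_{22} = (r_2 − r_1²) / (1 − r_1²)
r_1² = (-0.21)² = 0.0441
Numerator = -0.1 − 0.0441 = -0.1441; denominator = 1 − 0.0441 = 0.9559
φ_{22} = -0.1441 / 0.9559 = -0.151

-0.151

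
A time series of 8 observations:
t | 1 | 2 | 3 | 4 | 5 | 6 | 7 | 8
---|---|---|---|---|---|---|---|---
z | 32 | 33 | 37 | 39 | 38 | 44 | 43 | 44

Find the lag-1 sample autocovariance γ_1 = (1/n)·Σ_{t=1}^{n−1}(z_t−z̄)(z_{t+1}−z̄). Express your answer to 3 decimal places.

11.117

Mean z̄ = (32 + 33 + 37 + 39 + 38 + 44 + 43 + 44)/8 = 38.7500
Σ_{t=1}^{7}(z_t−z̄)(z_{t+1}−z̄) = 88.9375
γ_1 = 88.9375 / 8 = 11.117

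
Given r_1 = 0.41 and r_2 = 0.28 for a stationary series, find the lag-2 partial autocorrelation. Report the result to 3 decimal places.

φ_{22} = (r_2 − r_1²) / (1 − r_1²)
r_1² = (0.41)² = 0.1681
Numerator = 0.28 − 0.1681 = 0.1119; denominator = 1 − 0.1681 = 0.8319
φ_{22} = 0.1119 / 0.8319 = 0.135

0.135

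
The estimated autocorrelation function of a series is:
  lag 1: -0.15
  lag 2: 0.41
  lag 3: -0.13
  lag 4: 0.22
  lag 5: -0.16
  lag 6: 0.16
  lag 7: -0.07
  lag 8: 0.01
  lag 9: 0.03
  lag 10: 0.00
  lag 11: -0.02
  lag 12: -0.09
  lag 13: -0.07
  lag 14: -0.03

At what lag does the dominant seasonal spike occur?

2

The largest autocorrelation is r_2 = 0.41, with weaker echoes at lags 4 (0.22) and 6 (0.16); the remaining lags stay at or below 0.03.
The dominant spike at lag 2 indicates a seasonal period of 2.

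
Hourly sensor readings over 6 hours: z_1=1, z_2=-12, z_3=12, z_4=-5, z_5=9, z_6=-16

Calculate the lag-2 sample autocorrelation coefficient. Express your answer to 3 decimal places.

Mean z̄ = (1 − 12 + 12 − 5 + 9 − 16)/6 = -1.8333
Deviations from mean: 2.8333, -10.1667, 13.8333, -3.1667, 10.8333, -14.1667
Numerator Σ_{t=1}^{4}(z_t−z̄)(z_{t+2}−z̄) = 266.1111
Denominator Σ(z_t−z̄)² = 630.8333
r_2 = 266.1111 / 630.8333 = 0.422

0.422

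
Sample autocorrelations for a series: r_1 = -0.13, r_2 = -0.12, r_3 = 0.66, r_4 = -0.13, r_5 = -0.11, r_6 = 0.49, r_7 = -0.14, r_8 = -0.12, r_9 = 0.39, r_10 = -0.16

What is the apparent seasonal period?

3

The largest autocorrelation is r_3 = 0.66, with weaker echoes at lags 6 (0.49) and 9 (0.39); the remaining lags stay at or below -0.11.
The dominant spike at lag 3 indicates a seasonal period of 3.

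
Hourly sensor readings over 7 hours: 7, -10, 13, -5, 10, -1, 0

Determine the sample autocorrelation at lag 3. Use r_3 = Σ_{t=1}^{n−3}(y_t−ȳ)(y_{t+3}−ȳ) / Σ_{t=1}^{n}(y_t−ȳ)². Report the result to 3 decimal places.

-0.361

Mean ȳ = (7 − 10 + 13 − 5 + 10 − 1 + 0)/7 = 2.0000
Σ(y_t−ȳ)(y_{t+3}−ȳ) = (-35.0000) + (-96.0000) + (-33.0000) + (14.0000) = -150.0000
Denominator Σ(y_t−ȳ)² = 416.0000
r_3 = -150.0000 / 416.0000 = -0.361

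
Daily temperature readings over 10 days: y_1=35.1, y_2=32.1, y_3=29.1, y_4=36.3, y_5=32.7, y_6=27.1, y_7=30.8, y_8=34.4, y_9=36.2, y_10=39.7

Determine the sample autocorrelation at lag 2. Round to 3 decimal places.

Mean ȳ = (35.1 + 32.1 + 29.1 + 36.3 + 32.7 + 27.1 + 30.8 + 34.4 + 36.2 + 39.7)/10 = 33.3500
Numerator Σ_{t=1}^{8}(y_t−ȳ)(y_{t+2}−ȳ) = -32.3050
Denominator Σ(y_t−ȳ)² = 126.9250
r_2 = -32.3050 / 126.9250 = -0.255

-0.255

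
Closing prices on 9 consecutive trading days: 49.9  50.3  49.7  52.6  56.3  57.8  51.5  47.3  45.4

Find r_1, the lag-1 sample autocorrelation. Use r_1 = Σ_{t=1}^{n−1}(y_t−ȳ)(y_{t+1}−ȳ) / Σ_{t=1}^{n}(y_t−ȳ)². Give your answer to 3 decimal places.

Mean ȳ = (49.9 + 50.3 + 49.7 + 52.6 + 56.3 + 57.8 + 51.5 + 47.3 + 45.4)/9 = 51.2000
Numerator Σ_{t=1}^{8}(y_t−ȳ)(y_{t+1}−ȳ) = 64.6500
Denominator Σ(y_t−ȳ)² = 125.2200
r_1 = 64.6500 / 125.2200 = 0.516

0.516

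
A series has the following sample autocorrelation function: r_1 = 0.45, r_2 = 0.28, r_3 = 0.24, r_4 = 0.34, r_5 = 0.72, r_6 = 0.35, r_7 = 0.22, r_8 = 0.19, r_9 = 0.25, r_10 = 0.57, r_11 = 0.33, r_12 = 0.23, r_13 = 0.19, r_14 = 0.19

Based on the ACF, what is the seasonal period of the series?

5

The largest autocorrelation is r_5 = 0.72, with a weaker echo at lag 10 (0.57); the remaining lags stay at or below 0.45. The elevated value at lag 1 (0.45), dropping to 0.28 at lag 2, reflects decaying short-term dependence rather than seasonality.
The dominant spike at lag 5 indicates a seasonal period of 5.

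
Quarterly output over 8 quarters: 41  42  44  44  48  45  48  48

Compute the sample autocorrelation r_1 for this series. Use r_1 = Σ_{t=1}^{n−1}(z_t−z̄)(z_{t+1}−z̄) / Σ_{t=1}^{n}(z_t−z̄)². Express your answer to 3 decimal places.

0.407

Mean z̄ = (41 + 42 + 44 + 44 + 48 + 45 + 48 + 48)/8 = 45.0000
Numerator Σ_{t=1}^{7}(z_t−z̄)(z_{t+1}−z̄) = 22.0000
Denominator Σ(z_t−z̄)² = 54.0000
r_1 = 22.0000 / 54.0000 = 0.407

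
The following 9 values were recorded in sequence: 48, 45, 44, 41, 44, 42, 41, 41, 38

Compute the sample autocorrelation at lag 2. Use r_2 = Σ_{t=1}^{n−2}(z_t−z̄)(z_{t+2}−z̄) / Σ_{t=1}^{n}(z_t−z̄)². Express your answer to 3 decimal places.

0.188

Mean z̄ = (48 + 45 + 44 + 41 + 44 + 42 + 41 + 41 + 38)/9 = 42.6667
Σ(z_t−z̄)(z_{t+2}−z̄) = (7.1111) + (-3.8889) + (1.7778) + (1.1111) + (-2.2222) + (1.1111) + (7.7778) = 12.7778
Denominator Σ(z_t−z̄)² = 68.0000
r_2 = 12.7778 / 68.0000 = 0.188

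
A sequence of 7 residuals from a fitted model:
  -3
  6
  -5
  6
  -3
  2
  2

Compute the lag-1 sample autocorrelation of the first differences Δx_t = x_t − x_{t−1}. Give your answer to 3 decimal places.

First differences Δx: 9, -11, 11, -9, 5, 0
Mean of differences = 0.8333
Numerator Σ(Δx_t−Δx̄)(Δx_{t+1}−Δx̄) = -361.3611
Denominator Σ(Δx_t−Δx̄)² = 424.8333
r_1(Δx) = -361.3611 / 424.8333 = -0.851

-0.851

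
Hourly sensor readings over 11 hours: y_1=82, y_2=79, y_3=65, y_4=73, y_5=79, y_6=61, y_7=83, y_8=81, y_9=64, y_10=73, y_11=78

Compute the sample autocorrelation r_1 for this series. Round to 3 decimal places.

Mean ȳ = (82 + 79 + 65 + 73 + 79 + 61 + 83 + 81 + 64 + 73 + 78)/11 = 74.3636
Numerator Σ_{t=1}^{10}(y_t−ȳ)(y_{t+1}−ȳ) = -181.2231
Denominator Σ(y_t−ȳ)² = 610.5455
r_1 = -181.2231 / 610.5455 = -0.297

-0.297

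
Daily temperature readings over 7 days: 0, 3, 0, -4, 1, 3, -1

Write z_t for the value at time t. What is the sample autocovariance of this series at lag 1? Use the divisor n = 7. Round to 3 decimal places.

Mean z̄ = (0 + 3 + 0 − 4 + 1 + 3 − 1)/7 = 0.2857
Σ_{t=1}^{6}(z_t−z̄)(z_{t+1}−z̄) = -4.9388
γ_1 = -4.9388 / 7 = -0.706

-0.706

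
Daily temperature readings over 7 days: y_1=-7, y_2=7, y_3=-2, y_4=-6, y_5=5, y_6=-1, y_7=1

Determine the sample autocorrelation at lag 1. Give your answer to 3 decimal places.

Mean ȳ = (-7 + 7 − 2 − 6 + 5 − 1 + 1)/7 = -0.4286
Σ(y_t−ȳ)(y_{t+1}−ȳ) = (-48.8163) + (-11.6735) + (8.7551) + (-30.2449) + (-3.1020) + (-0.8163) = -85.8980
Denominator Σ(y_t−ȳ)² = 163.7143
r_1 = -85.8980 / 163.7143 = -0.525

-0.525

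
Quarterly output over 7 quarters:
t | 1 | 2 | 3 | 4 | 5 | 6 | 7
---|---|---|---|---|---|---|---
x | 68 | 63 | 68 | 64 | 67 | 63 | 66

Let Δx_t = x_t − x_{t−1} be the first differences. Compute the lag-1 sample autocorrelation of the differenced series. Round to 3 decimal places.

-0.817

First differences Δx: -5, 5, -4, 3, -4, 3
Mean of differences = -0.3333
Numerator Σ(Δx_t−Δx̄)(Δx_{t+1}−Δx̄) = -81.1111
Denominator Σ(Δx_t−Δx̄)² = 99.3333
r_1(Δx) = -81.1111 / 99.3333 = -0.817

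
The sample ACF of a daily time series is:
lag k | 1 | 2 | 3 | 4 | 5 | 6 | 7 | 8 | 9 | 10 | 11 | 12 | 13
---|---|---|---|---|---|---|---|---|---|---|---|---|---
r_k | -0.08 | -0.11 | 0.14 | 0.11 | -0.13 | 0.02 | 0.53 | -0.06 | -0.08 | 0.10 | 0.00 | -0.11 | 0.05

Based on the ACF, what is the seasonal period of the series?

7

The largest autocorrelation is r_7 = 0.53; the remaining lags stay at or below 0.14.
The dominant spike at lag 7 indicates a seasonal period of 7.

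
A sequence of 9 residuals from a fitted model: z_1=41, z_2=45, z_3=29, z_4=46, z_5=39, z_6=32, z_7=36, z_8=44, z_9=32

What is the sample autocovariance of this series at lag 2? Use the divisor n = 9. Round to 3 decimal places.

-5.813

Mean z̄ = (41 + 45 + 29 + 46 + 39 + 32 + 36 + 44 + 32)/9 = 38.2222
Σ_{t=1}^{7}(z_t−z̄)(z_{t+2}−z̄) = -52.3210
γ_2 = -52.3210 / 9 = -5.813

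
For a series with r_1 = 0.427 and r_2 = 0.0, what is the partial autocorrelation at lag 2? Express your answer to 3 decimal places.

-0.223

φ_{22} = (r_2 − r_1²) / (1 − r_1²)
r_1² = (0.427)² = 0.182329
Numerator = 0.0 − 0.1823 = -0.1823; denominator = 1 − 0.1823 = 0.8177
φ_{22} = -0.1823 / 0.8177 = -0.223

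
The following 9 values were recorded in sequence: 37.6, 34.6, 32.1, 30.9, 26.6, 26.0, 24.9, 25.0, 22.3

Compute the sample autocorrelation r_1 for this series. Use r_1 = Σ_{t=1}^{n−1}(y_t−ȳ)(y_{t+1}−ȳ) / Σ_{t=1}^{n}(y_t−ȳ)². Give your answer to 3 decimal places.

Mean ȳ = (37.6 + 34.6 + 32.1 + 30.9 + 26.6 + 26.0 + 24.9 + 25.0 + 22.3)/9 = 28.8889
Numerator Σ_{t=1}^{8}(y_t−ȳ)(y_{t+1}−ȳ) = 129.2154
Denominator Σ(y_t−ȳ)² = 210.8889
r_1 = 129.2154 / 210.8889 = 0.613

0.613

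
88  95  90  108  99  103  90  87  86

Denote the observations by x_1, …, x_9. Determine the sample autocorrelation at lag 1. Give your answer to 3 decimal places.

0.200

Mean x̄ = (88 + 95 + 90 + 108 + 99 + 103 + 90 + 87 + 86)/9 = 94.0000
Numerator Σ_{t=1}^{8}(x_t−x̄)(x_{t+1}−x̄) = 97.0000
Denominator Σ(x_t−x̄)² = 484.0000
r_1 = 97.0000 / 484.0000 = 0.200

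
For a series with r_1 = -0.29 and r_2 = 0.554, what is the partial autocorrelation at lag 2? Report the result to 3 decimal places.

φ_{22} = (r_2 − r_1²) / (1 − r_1²)
r_1² = (-0.29)² = 0.0841
Numerator = 0.554 − 0.0841 = 0.4699; denominator = 1 − 0.0841 = 0.9159
φ_{22} = 0.4699 / 0.9159 = 0.513

0.513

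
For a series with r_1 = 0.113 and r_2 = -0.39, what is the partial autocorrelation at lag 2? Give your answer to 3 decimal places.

φ_{22} = (r_2 − r_1²) / (1 − r_1²)
r_1² = (0.113)² = 0.012769
Numerator = -0.39 − 0.0128 = -0.4028; denominator = 1 − 0.0128 = 0.9872
φ_{22} = -0.4028 / 0.9872 = -0.408

-0.408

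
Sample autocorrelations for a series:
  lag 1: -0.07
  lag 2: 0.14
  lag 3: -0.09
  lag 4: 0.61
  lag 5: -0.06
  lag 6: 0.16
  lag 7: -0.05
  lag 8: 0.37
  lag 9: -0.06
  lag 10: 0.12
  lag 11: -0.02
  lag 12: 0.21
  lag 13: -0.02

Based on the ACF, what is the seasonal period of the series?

4

The largest autocorrelation is r_4 = 0.61, with weaker echoes at lags 8 (0.37) and 12 (0.21); the remaining lags stay at or below 0.16.
The dominant spike at lag 4 indicates a seasonal period of 4.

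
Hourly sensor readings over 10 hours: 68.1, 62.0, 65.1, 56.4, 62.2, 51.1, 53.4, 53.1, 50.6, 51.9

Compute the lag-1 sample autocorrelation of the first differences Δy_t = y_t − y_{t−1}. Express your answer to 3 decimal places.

-0.809

First differences Δy: -6.1, 3.1, -8.7, 5.8, -11.1, 2.3, -0.3, -2.5, 1.3
Mean of differences = -1.8000
Numerator Σ(Δy_t−Δȳ)(Δy_{t+1}−Δȳ) = -213.2000
Denominator Σ(Δy_t−Δȳ)² = 263.5200
r_1(Δy) = -213.2000 / 263.5200 = -0.809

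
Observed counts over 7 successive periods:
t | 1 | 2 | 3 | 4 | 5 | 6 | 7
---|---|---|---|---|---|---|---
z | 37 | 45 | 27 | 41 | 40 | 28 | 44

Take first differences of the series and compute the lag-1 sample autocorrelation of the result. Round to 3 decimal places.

-0.585

First differences Δz: 8, -18, 14, -1, -12, 16
Mean of differences = 1.1667
Numerator Σ(Δz_t−Δz̄)(Δz_{t+1}−Δz̄) = -571.5278
Denominator Σ(Δz_t−Δz̄)² = 976.8333
r_1(Δz) = -571.5278 / 976.8333 = -0.585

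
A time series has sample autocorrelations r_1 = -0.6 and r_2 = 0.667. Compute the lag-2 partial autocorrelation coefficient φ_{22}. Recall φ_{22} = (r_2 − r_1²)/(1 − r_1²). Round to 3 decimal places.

0.480

φ_{22} = (r_2 − r_1²) / (1 − r_1²)
r_1² = (-0.6)² = 0.36
Numerator = 0.667 − 0.3600 = 0.3070; denominator = 1 − 0.3600 = 0.6400
φ_{22} = 0.3070 / 0.6400 = 0.480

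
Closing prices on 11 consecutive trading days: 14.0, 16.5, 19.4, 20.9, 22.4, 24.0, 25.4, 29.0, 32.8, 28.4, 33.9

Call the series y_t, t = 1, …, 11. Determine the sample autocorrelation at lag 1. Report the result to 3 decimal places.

Mean ȳ = (14.0 + 16.5 + 19.4 + 20.9 + 22.4 + 24.0 + 25.4 + 29.0 + 32.8 + 28.4 + 33.9)/11 = 24.2455
Numerator Σ_{t=1}^{10}(y_t−ȳ)(y_{t+1}−ȳ) = 261.2525
Denominator Σ(y_t−ȳ)² = 410.6873
r_1 = 261.2525 / 410.6873 = 0.636

0.636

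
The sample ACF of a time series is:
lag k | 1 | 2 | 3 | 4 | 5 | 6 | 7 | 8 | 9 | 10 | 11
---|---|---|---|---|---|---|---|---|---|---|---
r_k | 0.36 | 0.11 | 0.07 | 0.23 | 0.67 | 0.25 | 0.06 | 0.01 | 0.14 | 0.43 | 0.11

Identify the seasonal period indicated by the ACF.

5

The largest autocorrelation is r_5 = 0.67, with a weaker echo at lag 10 (0.43); the remaining lags stay at or below 0.36. The elevated value at lag 1 (0.36), dropping to 0.11 at lag 2, reflects decaying short-term dependence rather than seasonality.
The dominant spike at lag 5 indicates a seasonal period of 5.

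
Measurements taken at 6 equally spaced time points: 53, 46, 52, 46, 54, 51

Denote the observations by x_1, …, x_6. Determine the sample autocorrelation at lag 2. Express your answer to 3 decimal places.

Mean x̄ = (53 + 46 + 52 + 46 + 54 + 51)/6 = 50.3333
Deviations from mean: 2.6667, -4.3333, 1.6667, -4.3333, 3.6667, 0.6667
Σ(x_t−x̄)(x_{t+2}−x̄) = (4.4444) + (18.7778) + (6.1111) + (-2.8889) = 26.4444
Denominator Σ(x_t−x̄)² = 61.3333
r_2 = 26.4444 / 61.3333 = 0.431

0.431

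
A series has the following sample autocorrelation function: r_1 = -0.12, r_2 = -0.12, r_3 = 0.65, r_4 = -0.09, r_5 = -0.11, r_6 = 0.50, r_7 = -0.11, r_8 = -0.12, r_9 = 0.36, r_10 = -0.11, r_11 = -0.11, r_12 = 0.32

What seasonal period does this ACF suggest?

3

The largest autocorrelation is r_3 = 0.65, with weaker echoes at lags 6 (0.50), 9 (0.36) and 12 (0.32); the remaining lags stay at or below -0.09.
The dominant spike at lag 3 indicates a seasonal period of 3.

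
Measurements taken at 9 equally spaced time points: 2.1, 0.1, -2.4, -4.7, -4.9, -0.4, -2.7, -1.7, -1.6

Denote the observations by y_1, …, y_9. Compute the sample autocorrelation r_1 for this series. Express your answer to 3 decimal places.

0.283

Mean ȳ = (2.1 + 0.1 − 2.4 − 4.7 − 4.9 − 0.4 − 2.7 − 1.7 − 1.6)/9 = -1.8000
Numerator Σ_{t=1}^{8}(y_t−ȳ)(y_{t+1}−ȳ) = 11.3300
Denominator Σ(y_t−ȳ)² = 40.0200
r_1 = 11.3300 / 40.0200 = 0.283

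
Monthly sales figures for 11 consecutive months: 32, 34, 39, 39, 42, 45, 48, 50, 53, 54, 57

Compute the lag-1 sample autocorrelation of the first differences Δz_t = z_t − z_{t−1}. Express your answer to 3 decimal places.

First differences Δz: 2, 5, 0, 3, 3, 3, 2, 3, 1, 3
Mean of differences = 2.5000
Numerator Σ(Δz_t−Δz̄)(Δz_{t+1}−Δz̄) = -10.2500
Denominator Σ(Δz_t−Δz̄)² = 16.5000
r_1(Δz) = -10.2500 / 16.5000 = -0.621

-0.621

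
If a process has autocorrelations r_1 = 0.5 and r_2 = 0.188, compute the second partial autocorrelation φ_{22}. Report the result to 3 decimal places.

-0.083

φ_{22} = (r_2 − r_1²) / (1 − r_1²)
r_1² = (0.5)² = 0.25
Numerator = 0.188 − 0.2500 = -0.0620; denominator = 1 − 0.2500 = 0.7500
φ_{22} = -0.0620 / 0.7500 = -0.083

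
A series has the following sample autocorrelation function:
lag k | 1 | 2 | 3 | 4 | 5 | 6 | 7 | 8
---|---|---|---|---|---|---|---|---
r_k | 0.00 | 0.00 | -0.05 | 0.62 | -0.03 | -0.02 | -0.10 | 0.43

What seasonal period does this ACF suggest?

4

The largest autocorrelation is r_4 = 0.62, with a weaker echo at lag 8 (0.43); the remaining lags stay at or below 0.00.
The dominant spike at lag 4 indicates a seasonal period of 4.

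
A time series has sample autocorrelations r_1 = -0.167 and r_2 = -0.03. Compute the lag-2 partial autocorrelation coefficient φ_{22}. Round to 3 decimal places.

-0.060

φ_{22} = (r_2 − r_1²) / (1 − r_1²)
r_1² = (-0.167)² = 0.027889
Numerator = -0.03 − 0.0279 = -0.0579; denominator = 1 − 0.0279 = 0.9721
φ_{22} = -0.0579 / 0.9721 = -0.060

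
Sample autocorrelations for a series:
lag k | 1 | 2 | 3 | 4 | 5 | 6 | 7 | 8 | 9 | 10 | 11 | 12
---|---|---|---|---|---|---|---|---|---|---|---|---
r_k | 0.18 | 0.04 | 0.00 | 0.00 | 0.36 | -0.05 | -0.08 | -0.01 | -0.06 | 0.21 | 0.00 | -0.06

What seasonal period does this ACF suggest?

The largest autocorrelation is r_5 = 0.36, with a weaker echo at lag 10 (0.21); the remaining lags stay at or below 0.18.
The dominant spike at lag 5 indicates a seasonal period of 5.

5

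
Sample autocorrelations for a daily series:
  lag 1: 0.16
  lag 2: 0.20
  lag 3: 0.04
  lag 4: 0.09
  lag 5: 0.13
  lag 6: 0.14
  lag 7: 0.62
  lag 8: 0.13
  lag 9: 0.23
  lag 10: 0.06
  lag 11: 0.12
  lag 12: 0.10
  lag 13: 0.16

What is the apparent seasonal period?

The largest autocorrelation is r_7 = 0.62; the remaining lags stay at or below 0.23.
The dominant spike at lag 7 indicates a seasonal period of 7.

7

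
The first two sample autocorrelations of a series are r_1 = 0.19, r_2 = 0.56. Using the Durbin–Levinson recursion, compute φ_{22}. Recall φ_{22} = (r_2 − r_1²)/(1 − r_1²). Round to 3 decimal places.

φ_{22} = (r_2 − r_1²) / (1 − r_1²)
r_1² = (0.19)² = 0.0361
Numerator = 0.56 − 0.0361 = 0.5239; denominator = 1 − 0.0361 = 0.9639
φ_{22} = 0.5239 / 0.9639 = 0.544

0.544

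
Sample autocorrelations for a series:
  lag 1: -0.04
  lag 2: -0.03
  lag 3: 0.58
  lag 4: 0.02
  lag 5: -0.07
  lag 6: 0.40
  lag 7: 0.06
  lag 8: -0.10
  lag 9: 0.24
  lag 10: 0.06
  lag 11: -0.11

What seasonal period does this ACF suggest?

3

The largest autocorrelation is r_3 = 0.58, with weaker echoes at lags 6 (0.40) and 9 (0.24); the remaining lags stay at or below 0.06.
The dominant spike at lag 3 indicates a seasonal period of 3.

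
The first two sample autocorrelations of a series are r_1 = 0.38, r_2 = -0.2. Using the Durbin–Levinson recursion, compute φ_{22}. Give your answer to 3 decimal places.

φ_{22} = (r_2 − r_1²) / (1 − r_1²)
r_1² = (0.38)² = 0.1444
Numerator = -0.2 − 0.1444 = -0.3444; denominator = 1 − 0.1444 = 0.8556
φ_{22} = -0.3444 / 0.8556 = -0.403

-0.403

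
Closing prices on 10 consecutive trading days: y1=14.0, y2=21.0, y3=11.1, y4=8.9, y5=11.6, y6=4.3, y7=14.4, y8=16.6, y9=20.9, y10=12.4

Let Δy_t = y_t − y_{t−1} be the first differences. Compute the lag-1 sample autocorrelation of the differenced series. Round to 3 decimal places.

-0.371

First differences Δy: 7.0, -9.9, -2.2, 2.7, -7.3, 10.1, 2.2, 4.3, -8.5
Mean of differences = -0.1778
Numerator Σ(Δy_t−Δȳ)(Δy_{t+1}−Δȳ) = -151.8194
Denominator Σ(Δy_t−Δȳ)² = 409.7356
r_1(Δy) = -151.8194 / 409.7356 = -0.371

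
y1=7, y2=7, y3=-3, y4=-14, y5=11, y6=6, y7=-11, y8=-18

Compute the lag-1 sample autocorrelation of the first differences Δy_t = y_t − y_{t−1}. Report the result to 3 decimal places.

-0.146

First differences Δy: 0, -10, -11, 25, -5, -17, -7
Mean of differences = -3.5714
Numerator Σ(Δy_t−Δȳ)(Δy_{t+1}−Δȳ) = -163.0408
Denominator Σ(Δy_t−Δȳ)² = 1119.7143
r_1(Δy) = -163.0408 / 1119.7143 = -0.146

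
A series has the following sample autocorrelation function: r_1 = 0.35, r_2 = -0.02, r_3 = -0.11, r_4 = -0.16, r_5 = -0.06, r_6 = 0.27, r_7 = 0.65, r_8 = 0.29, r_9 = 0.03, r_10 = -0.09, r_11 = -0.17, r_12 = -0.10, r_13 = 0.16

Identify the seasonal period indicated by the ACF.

The largest autocorrelation is r_7 = 0.65; the remaining lags stay at or below 0.35.
The dominant spike at lag 7 indicates a seasonal period of 7.

7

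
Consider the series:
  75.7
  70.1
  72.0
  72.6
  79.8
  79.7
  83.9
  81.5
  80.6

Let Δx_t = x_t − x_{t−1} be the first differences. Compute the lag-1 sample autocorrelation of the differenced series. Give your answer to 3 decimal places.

First differences Δx: -5.6, 1.9, 0.6, 7.2, -0.1, 4.2, -2.4, -0.9
Mean of differences = 0.6125
Numerator Σ(Δx_t−Δx̄)(Δx_{t+1}−Δx̄) = -21.5977
Denominator Σ(Δx_t−Δx̄)² = 108.3888
r_1(Δx) = -21.5977 / 108.3888 = -0.199

-0.199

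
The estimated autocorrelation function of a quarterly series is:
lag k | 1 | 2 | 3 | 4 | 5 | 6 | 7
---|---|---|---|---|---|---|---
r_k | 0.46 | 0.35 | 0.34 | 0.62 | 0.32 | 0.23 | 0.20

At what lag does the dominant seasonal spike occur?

4

The largest autocorrelation is r_4 = 0.62; the remaining lags stay at or below 0.46. The elevated value at lag 1 (0.46), dropping to 0.35 at lag 2, reflects decaying short-term dependence rather than seasonality.
The dominant spike at lag 4 indicates a seasonal period of 4.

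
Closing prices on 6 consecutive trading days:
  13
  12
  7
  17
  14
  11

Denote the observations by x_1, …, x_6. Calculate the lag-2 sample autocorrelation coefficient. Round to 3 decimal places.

-0.365

Mean x̄ = (13 + 12 + 7 + 17 + 14 + 11)/6 = 12.3333
Σ(x_t−x̄)(x_{t+2}−x̄) = (-3.5556) + (-1.5556) + (-8.8889) + (-6.2222) = -20.2222
Denominator Σ(x_t−x̄)² = 55.3333
r_2 = -20.2222 / 55.3333 = -0.365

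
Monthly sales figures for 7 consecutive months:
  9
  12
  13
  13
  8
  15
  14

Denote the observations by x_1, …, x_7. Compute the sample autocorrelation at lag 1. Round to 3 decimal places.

-0.225

Mean x̄ = (9 + 12 + 13 + 13 + 8 + 15 + 14)/7 = 12.0000
Σ(x_t−x̄)(x_{t+1}−x̄) = (0.0000) + (0.0000) + (1.0000) + (-4.0000) + (-12.0000) + (6.0000) = -9.0000
Denominator Σ(x_t−x̄)² = 40.0000
r_1 = -9.0000 / 40.0000 = -0.225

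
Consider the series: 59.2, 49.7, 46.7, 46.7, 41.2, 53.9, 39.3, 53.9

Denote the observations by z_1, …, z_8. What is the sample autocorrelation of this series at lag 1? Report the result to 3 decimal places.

Mean z̄ = (59.2 + 49.7 + 46.7 + 46.7 + 41.2 + 53.9 + 39.3 + 53.9)/8 = 48.8250
Σ(z_t−z̄)(z_{t+1}−z̄) = (9.0781) + (-1.8594) + (4.5156) + (16.2031) + (-38.6969) + (-48.3394) + (-48.3394) = -107.4381
Denominator Σ(z_t−z̄)² = 317.8150
r_1 = -107.4381 / 317.8150 = -0.338

-0.338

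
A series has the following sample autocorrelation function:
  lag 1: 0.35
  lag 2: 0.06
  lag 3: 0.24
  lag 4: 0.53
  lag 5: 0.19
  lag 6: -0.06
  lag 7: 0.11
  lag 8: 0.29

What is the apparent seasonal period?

The largest autocorrelation is r_4 = 0.53; the remaining lags stay at or below 0.35. The elevated value at lag 1 (0.35), dropping to 0.06 at lag 2, reflects decaying short-term dependence rather than seasonality.
The dominant spike at lag 4 indicates a seasonal period of 4.

4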